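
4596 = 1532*3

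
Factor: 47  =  47^1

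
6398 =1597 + 4801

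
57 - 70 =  - 13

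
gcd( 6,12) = 6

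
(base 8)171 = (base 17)72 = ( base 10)121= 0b1111001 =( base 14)89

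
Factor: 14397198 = 2^1*3^1*17^1*191^1*739^1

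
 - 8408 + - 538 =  - 8946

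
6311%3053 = 205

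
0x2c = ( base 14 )32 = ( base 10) 44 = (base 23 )1l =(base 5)134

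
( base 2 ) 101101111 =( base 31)BQ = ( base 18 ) 127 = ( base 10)367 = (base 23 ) FM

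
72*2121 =152712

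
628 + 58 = 686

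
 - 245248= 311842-557090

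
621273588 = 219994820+401278768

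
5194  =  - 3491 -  - 8685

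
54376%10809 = 331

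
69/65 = 69/65 = 1.06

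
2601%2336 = 265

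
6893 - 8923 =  - 2030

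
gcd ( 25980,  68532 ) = 12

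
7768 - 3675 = 4093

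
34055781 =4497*7573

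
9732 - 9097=635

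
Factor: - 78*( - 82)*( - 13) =  -  83148 = - 2^2*3^1*13^2*41^1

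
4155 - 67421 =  - 63266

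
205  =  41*5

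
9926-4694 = 5232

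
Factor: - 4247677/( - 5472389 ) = 7^1*13^ (  -  2 )*32381^( - 1 )*606811^1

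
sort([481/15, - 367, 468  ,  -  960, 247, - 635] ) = [ -960 ,-635, - 367, 481/15, 247,468]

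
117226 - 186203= - 68977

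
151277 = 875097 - 723820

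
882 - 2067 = - 1185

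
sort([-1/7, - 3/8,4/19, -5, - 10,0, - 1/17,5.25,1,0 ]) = [ - 10, - 5, - 3/8, - 1/7, - 1/17,0 , 0,  4/19,  1,  5.25]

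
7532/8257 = 7532/8257 = 0.91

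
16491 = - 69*(-239)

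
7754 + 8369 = 16123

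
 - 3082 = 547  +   - 3629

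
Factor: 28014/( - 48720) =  - 23/40 = - 2^( - 3 )*5^ ( - 1)*23^1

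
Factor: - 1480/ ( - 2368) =5/8 = 2^( - 3 ) * 5^1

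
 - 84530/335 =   -  16906/67 = - 252.33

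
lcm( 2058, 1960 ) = 41160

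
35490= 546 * 65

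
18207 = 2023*9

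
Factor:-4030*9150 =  - 2^2* 3^1*5^3 * 13^1*31^1*61^1 =- 36874500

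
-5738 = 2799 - 8537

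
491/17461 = 491/17461 = 0.03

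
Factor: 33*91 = 3^1*7^1*11^1*13^1 =3003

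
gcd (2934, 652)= 326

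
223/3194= 223/3194=0.07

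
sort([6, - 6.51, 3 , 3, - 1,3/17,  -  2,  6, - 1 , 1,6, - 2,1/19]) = [ - 6.51,-2, - 2, - 1, - 1,1/19,3/17, 1  ,  3, 3,6, 6,6 ] 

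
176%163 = 13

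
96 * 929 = 89184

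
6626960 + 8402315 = 15029275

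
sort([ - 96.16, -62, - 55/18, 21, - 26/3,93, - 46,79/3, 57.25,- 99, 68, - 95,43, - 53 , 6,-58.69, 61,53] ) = [ - 99 , - 96.16 ,  -  95, - 62, -58.69, - 53, - 46,  -  26/3, - 55/18,6,21, 79/3, 43,53,57.25  ,  61,68, 93 ] 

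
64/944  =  4/59 = 0.07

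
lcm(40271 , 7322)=80542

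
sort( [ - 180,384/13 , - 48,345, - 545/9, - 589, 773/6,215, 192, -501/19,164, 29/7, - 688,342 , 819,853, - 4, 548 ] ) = [ - 688,  -  589, - 180, - 545/9, -48, - 501/19, - 4, 29/7, 384/13,773/6,164 , 192,  215,342, 345,548,819,853] 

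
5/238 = 5/238 = 0.02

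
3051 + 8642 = 11693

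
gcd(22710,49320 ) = 30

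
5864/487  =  5864/487 = 12.04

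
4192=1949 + 2243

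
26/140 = 13/70  =  0.19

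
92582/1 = 92582 = 92582.00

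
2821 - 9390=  - 6569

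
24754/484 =12377/242 = 51.14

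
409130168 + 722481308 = 1131611476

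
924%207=96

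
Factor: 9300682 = 2^1*31^1*150011^1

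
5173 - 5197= - 24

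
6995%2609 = 1777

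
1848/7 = 264 = 264.00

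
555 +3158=3713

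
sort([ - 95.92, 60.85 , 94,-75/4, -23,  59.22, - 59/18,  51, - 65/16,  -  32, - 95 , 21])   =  [-95.92,  -  95, - 32, - 23, - 75/4,  -  65/16 ,- 59/18  ,  21, 51, 59.22, 60.85 , 94 ] 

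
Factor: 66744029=11^1*1583^1*3833^1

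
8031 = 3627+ 4404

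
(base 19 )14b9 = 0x2149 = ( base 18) 1857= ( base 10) 8521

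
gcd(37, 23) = 1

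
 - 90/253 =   -  90/253 = - 0.36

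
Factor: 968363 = 11^2*53^1*151^1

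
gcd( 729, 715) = 1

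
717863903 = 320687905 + 397175998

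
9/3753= 1/417 = 0.00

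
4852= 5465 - 613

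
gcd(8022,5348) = 2674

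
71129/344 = 206 + 265/344 = 206.77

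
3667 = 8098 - 4431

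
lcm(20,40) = 40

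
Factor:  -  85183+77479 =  -7704  =  - 2^3 * 3^2*107^1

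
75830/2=37915 = 37915.00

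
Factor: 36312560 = 2^4*5^1*453907^1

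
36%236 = 36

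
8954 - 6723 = 2231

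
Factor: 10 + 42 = 2^2*13^1= 52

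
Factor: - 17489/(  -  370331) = 13^( - 1)*61^(  -  1 )*467^(-1)*17489^1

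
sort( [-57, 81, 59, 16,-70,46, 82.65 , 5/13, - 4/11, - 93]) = [ - 93, - 70, - 57, - 4/11  ,  5/13, 16,46, 59,81, 82.65]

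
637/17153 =637/17153 = 0.04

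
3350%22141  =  3350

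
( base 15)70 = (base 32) 39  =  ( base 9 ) 126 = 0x69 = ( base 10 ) 105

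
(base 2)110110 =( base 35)1J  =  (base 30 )1O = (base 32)1M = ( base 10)54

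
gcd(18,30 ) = 6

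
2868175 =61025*47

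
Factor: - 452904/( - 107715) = 2^3*5^( - 1)*43^( - 1)*113^1 = 904/215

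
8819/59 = 8819/59 = 149.47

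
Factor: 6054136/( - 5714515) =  - 2^3*5^ ( - 1)*11^1*89^1*  641^ ( - 1)* 773^1*1783^( - 1) 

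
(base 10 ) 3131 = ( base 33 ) 2st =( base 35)2jg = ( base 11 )2397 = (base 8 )6073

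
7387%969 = 604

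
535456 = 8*66932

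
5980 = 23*260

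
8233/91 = 8233/91 = 90.47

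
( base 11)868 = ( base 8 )2022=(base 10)1042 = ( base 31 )12j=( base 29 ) 16r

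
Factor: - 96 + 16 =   -  80 = - 2^4  *5^1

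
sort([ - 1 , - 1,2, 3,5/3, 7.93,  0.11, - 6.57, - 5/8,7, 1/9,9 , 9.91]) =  [ -6.57, - 1,-1, - 5/8,0.11,1/9, 5/3  ,  2, 3,7,  7.93, 9,9.91]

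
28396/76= 7099/19 = 373.63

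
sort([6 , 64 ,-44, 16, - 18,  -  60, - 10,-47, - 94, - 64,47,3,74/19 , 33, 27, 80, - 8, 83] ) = [ - 94,-64,  -  60, - 47, - 44, - 18, - 10 ,  -  8, 3, 74/19,6,16,27, 33,47,  64,80,83 ] 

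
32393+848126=880519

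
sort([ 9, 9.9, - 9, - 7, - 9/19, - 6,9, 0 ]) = [ -9,  -  7, - 6, - 9/19,0,  9, 9, 9.9 ]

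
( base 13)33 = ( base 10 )42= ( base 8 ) 52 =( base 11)39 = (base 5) 132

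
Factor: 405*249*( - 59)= - 3^5*5^1*59^1*83^1  =  - 5949855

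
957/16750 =957/16750 = 0.06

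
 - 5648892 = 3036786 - 8685678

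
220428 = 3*73476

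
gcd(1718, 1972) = 2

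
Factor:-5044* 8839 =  - 44583916 =- 2^2*13^1*97^1*  8839^1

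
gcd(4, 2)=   2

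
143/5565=143/5565=0.03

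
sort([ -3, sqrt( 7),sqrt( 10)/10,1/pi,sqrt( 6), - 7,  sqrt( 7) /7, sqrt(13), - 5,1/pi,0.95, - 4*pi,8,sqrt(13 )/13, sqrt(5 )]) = [  -  4*pi, - 7, - 5, - 3,sqrt(13)/13,sqrt(10 ) /10,1/pi , 1/pi,sqrt( 7 )/7,0.95,sqrt( 5 ),sqrt(6), sqrt( 7 ),sqrt( 13),8]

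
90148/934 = 45074/467  =  96.52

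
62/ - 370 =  - 31/185 = - 0.17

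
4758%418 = 160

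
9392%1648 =1152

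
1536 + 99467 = 101003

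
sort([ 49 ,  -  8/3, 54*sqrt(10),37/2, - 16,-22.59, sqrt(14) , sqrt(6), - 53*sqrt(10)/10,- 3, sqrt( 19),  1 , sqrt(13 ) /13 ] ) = [-22.59,- 53*sqrt(10)/10, - 16 , - 3, - 8/3, sqrt( 13)/13  ,  1 , sqrt(6 ),  sqrt(14),sqrt( 19 ),37/2,49, 54*sqrt(10) ]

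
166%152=14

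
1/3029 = 1/3029 = 0.00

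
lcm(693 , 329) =32571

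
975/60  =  65/4=16.25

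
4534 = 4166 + 368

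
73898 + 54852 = 128750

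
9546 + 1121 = 10667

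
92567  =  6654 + 85913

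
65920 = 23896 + 42024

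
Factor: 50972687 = 19^1 *2682773^1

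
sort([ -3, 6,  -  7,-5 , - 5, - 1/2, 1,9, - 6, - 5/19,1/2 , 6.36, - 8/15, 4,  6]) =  [ - 7, - 6, - 5,  -  5, - 3, - 8/15, - 1/2, - 5/19,1/2,1, 4,6,  6,6.36,9 ]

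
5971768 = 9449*632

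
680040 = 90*7556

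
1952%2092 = 1952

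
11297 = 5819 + 5478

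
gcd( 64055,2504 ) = 1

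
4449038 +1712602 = 6161640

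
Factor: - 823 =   -  823^1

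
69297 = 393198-323901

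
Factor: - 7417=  - 7417^1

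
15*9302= 139530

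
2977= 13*229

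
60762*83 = 5043246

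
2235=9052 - 6817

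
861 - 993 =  - 132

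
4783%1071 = 499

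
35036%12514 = 10008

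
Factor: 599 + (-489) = 2^1 * 5^1*11^1= 110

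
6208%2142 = 1924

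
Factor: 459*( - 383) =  - 175797 = - 3^3*17^1*383^1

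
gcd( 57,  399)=57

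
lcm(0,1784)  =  0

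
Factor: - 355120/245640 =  - 386/267=- 2^1*3^ ( - 1 ) * 89^( - 1) * 193^1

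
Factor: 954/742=3^2 * 7^(  -  1) = 9/7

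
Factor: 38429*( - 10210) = - 392360090 = - 2^1*5^1*83^1*463^1*1021^1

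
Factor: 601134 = 2^1 * 3^1*100189^1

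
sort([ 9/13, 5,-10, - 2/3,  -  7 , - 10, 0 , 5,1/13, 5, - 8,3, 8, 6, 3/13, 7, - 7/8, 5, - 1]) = [ - 10,- 10, - 8 , - 7, - 1, - 7/8,-2/3 , 0, 1/13, 3/13, 9/13, 3, 5, 5, 5, 5, 6, 7, 8] 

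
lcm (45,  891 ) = 4455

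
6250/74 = 3125/37 = 84.46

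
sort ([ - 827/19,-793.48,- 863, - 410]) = [  -  863,-793.48,  -  410,- 827/19] 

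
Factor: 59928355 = 5^1*29^1*413299^1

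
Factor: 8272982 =2^1*17^1 * 53^1 * 4591^1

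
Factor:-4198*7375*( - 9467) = 293100686750= 2^1 * 5^3*59^1 *2099^1*9467^1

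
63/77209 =63/77209=   0.00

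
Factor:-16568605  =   - 5^1 * 337^1*9833^1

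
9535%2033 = 1403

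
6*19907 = 119442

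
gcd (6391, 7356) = 1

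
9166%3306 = 2554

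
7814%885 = 734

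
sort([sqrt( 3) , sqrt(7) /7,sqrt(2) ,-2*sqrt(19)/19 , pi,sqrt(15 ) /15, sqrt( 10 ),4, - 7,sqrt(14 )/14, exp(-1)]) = [ - 7, -2*sqrt( 19)/19, sqrt(15 )/15 , sqrt( 14) /14 , exp( - 1),  sqrt( 7)/7, sqrt( 2),sqrt( 3 ), pi, sqrt( 10) , 4]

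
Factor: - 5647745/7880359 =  - 5^1 * 719^1*1571^1*7880359^(-1)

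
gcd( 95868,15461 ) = 1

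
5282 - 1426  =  3856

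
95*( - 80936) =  - 7688920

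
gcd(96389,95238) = 1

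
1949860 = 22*88630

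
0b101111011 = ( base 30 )CJ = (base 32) BR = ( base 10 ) 379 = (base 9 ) 461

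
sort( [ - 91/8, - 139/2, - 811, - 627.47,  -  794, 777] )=[ - 811, - 794, - 627.47,  -  139/2,  -  91/8 , 777]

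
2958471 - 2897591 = 60880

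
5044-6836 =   -  1792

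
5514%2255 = 1004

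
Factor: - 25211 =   -  17^1*1483^1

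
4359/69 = 63  +  4/23 = 63.17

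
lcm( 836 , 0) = 0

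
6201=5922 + 279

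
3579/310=11+169/310 = 11.55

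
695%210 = 65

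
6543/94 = 6543/94 = 69.61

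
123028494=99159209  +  23869285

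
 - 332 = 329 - 661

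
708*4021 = 2846868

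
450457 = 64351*7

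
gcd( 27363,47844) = 3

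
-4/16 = - 1+3/4= - 0.25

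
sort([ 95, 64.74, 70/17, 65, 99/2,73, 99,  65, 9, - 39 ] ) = [ - 39,70/17,9, 99/2,64.74,  65, 65,  73,95,99]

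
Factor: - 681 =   -  3^1* 227^1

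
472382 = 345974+126408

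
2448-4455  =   - 2007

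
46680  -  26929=19751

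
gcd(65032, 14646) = 2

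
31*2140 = 66340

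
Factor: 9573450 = 2^1* 3^1 * 5^2 * 63823^1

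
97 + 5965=6062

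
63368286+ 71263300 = 134631586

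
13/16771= 13/16771 = 0.00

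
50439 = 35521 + 14918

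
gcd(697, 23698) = 697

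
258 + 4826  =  5084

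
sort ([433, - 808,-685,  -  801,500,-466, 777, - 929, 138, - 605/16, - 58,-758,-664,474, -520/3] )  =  [-929, - 808,- 801, - 758,-685,  -  664, - 466 ,  -  520/3, - 58,-605/16,138,433,474, 500,777] 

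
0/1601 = 0 = 0.00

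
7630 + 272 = 7902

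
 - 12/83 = - 12/83 = - 0.14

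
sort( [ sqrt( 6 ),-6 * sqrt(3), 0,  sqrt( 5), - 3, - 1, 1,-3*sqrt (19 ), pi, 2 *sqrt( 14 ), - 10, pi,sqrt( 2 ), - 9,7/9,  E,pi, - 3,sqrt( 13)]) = [ - 3*sqrt(19), - 6 * sqrt( 3 ), - 10,  -  9, - 3,  -  3,-1,  0,  7/9, 1, sqrt(2 ), sqrt( 5 ), sqrt( 6),  E , pi,pi, pi,sqrt( 13 ), 2*sqrt(14 )]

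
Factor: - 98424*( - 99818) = 9824486832 =2^4*3^2*29^1 * 1367^1*1721^1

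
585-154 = 431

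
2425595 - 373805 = 2051790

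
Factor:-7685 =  - 5^1*29^1*53^1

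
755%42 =41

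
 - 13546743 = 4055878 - 17602621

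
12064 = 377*32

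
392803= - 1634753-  - 2027556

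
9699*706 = 6847494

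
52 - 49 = 3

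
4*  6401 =25604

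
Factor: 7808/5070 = 3904/2535= 2^6*3^( - 1) * 5^(-1 )* 13^ (-2 )*61^1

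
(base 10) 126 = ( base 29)4a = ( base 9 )150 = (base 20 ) 66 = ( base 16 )7e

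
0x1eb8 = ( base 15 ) 24E4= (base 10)7864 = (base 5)222424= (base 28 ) a0o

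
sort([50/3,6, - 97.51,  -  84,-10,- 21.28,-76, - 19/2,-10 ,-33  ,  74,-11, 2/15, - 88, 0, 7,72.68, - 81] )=[-97.51 ,  -  88,-84,-81,  -  76,-33, -21.28 ,-11, - 10 , - 10, -19/2,0, 2/15,  6,  7,50/3, 72.68,74]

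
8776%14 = 12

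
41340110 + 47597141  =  88937251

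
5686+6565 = 12251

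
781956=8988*87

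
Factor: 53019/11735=3^2*5^( - 1)* 43^1*137^1*2347^( - 1)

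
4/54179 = 4/54179 = 0.00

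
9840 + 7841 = 17681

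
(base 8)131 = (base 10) 89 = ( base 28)35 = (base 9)108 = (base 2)1011001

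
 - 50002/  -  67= 50002/67= 746.30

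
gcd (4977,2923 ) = 79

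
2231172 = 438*5094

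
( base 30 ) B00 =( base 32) 9lc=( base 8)23254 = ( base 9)14520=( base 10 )9900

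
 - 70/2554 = - 35/1277 = -  0.03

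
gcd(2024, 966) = 46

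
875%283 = 26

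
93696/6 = 15616=15616.00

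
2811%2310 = 501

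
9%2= 1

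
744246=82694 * 9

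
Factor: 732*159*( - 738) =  - 2^3 * 3^4*41^1*53^1*61^1 = -85894344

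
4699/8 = 587 + 3/8 = 587.38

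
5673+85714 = 91387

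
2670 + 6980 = 9650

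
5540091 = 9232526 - 3692435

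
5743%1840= 223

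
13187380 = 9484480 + 3702900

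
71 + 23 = 94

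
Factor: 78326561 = 71^1*1103191^1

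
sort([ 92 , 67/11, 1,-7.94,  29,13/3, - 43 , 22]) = [-43,  -  7.94,1,13/3,67/11, 22, 29,92]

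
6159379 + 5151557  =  11310936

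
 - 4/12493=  - 4/12493 =- 0.00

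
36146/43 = 840 + 26/43 = 840.60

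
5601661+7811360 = 13413021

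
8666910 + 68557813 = 77224723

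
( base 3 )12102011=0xf6a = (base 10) 3946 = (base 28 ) 50q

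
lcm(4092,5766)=126852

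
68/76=17/19=0.89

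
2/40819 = 2/40819 = 0.00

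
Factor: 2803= 2803^1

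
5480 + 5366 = 10846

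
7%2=1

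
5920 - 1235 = 4685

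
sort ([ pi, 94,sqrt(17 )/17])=[sqrt (17)/17,pi,  94 ] 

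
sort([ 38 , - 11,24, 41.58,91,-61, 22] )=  [ - 61,-11,22,24,38,41.58,91 ]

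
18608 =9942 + 8666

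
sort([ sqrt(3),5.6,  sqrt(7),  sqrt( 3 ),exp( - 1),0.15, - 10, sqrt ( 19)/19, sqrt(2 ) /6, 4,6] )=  [ - 10, 0.15,sqrt(19)/19,sqrt( 2)/6, exp(-1),sqrt( 3),sqrt( 3),sqrt( 7), 4,5.6,6 ] 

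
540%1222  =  540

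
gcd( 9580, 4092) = 4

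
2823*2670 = 7537410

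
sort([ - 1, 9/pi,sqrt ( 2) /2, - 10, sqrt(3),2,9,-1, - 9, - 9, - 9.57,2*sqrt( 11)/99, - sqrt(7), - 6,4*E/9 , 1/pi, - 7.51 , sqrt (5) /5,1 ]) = [- 10 ,  -  9.57,  -  9 , - 9, - 7.51, - 6  , - sqrt( 7 ), - 1, -1, 2*sqrt( 11) /99, 1/pi,sqrt( 5)/5,sqrt( 2) /2,1,4*E/9, sqrt(3),2,9/pi,9]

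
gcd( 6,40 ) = 2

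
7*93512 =654584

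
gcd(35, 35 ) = 35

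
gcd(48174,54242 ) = 74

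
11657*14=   163198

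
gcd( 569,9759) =1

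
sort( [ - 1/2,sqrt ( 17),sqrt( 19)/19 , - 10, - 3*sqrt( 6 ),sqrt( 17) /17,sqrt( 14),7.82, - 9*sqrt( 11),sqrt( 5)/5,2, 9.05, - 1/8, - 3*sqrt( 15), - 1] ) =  [-9 * sqrt( 11 ), - 3*sqrt(15), - 10, - 3*sqrt( 6), - 1, - 1/2, - 1/8, sqrt ( 19) /19,sqrt ( 17)/17,sqrt(5 ) /5,2, sqrt(14 ), sqrt( 17 ), 7.82,  9.05]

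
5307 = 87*61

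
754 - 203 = 551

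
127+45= 172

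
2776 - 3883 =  - 1107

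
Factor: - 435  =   - 3^1*5^1*29^1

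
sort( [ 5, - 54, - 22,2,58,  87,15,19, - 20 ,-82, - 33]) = [ - 82, - 54, - 33 , - 22, - 20 , 2,5, 15,  19,58, 87]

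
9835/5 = 1967 = 1967.00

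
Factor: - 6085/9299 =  - 5^1*17^(  -  1) *547^( - 1 ) * 1217^1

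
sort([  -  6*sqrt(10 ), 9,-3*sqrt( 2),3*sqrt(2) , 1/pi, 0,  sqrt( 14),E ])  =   [  -  6 * sqrt(10), - 3*sqrt( 2 ) , 0,1/pi, E , sqrt(14) , 3*sqrt( 2), 9]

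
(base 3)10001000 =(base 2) 100010100110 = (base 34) 1V4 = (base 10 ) 2214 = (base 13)1014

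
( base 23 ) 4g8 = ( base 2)100110111100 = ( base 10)2492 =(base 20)64C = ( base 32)2DS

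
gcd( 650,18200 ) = 650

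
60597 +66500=127097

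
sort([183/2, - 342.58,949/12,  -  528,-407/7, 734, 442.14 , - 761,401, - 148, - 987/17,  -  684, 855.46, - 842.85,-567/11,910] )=[-842.85, - 761, - 684,-528,  -  342.58,  -  148,-407/7, - 987/17, - 567/11, 949/12, 183/2,401, 442.14,734,855.46,910] 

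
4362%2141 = 80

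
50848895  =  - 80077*(-635 ) 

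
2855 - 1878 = 977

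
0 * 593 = 0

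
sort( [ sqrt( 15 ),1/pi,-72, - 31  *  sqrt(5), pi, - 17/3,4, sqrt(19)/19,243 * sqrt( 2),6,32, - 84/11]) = [ - 72,-31 *sqrt(5), - 84/11, - 17/3  ,  sqrt(19)/19,1/pi,pi, sqrt ( 15),4,6 , 32,243 * sqrt(2)]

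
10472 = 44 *238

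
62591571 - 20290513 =42301058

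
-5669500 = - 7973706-  -  2304206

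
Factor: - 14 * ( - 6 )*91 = 7644 = 2^2*3^1*7^2 * 13^1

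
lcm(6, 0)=0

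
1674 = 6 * 279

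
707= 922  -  215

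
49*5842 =286258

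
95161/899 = 105 + 766/899 = 105.85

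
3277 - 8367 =-5090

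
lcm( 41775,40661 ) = 3049575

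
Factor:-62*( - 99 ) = 2^1*3^2*11^1*31^1=6138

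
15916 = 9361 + 6555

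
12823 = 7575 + 5248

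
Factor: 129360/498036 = 2^2* 5^1*7^( - 1 )*11^ ( - 1) = 20/77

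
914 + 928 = 1842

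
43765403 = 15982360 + 27783043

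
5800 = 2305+3495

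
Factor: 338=2^1*13^2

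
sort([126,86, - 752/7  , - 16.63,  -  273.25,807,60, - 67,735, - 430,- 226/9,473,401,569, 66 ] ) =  [ - 430, - 273.25, - 752/7, - 67, - 226/9, - 16.63, 60,66, 86 , 126,  401, 473,569,735,807 ] 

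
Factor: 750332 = 2^2*11^1*17053^1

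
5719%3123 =2596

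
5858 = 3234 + 2624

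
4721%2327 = 67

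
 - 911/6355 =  - 911/6355  =  -0.14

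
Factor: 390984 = 2^3*3^1*11^1*1481^1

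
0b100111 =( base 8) 47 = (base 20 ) 1j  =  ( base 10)39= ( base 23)1g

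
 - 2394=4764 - 7158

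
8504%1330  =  524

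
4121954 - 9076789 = -4954835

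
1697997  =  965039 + 732958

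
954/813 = 318/271 = 1.17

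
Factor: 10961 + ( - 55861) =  - 2^2 * 5^2*449^1 = - 44900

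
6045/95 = 63 + 12/19 = 63.63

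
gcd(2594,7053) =1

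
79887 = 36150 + 43737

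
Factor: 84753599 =7^1*929^1*13033^1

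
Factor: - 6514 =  - 2^1*3257^1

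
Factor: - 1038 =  - 2^1*3^1*173^1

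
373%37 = 3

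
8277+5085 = 13362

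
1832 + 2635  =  4467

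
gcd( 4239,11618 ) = 157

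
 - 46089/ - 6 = 7681 + 1/2 = 7681.50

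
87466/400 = 218 + 133/200 = 218.66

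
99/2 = 99/2 = 49.50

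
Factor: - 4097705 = -5^1*523^1*1567^1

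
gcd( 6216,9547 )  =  1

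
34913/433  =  80  +  273/433  =  80.63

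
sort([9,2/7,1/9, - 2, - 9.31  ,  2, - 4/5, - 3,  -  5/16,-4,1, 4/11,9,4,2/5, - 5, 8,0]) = [-9.31, - 5, - 4, - 3, - 2, - 4/5, - 5/16,0,1/9, 2/7 , 4/11,2/5, 1,2,  4, 8,9 , 9]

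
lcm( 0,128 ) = 0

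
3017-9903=-6886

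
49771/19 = 2619 + 10/19 = 2619.53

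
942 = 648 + 294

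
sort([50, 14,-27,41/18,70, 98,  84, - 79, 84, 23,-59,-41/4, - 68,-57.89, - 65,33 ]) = [ - 79 ,-68,-65, - 59, - 57.89, -27,  -  41/4, 41/18,14,  23 , 33,  50, 70, 84,84, 98 ] 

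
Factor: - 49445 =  - 5^1 * 11^1*29^1*31^1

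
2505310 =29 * 86390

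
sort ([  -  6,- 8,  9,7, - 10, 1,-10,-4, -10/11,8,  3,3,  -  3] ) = [-10,  -  10 , - 8,  -  6,  -  4, -3, -10/11,  1, 3, 3, 7, 8, 9 ]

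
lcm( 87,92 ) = 8004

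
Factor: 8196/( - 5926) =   -  4098/2963 = -  2^1*3^1*683^1*2963^( - 1) 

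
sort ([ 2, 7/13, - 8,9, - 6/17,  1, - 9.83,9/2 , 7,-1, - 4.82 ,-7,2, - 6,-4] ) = [ - 9.83, - 8,-7, - 6,  -  4.82 ,-4, - 1, - 6/17, 7/13, 1,2,  2, 9/2,7, 9 ]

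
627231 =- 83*( - 7557)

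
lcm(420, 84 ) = 420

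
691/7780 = 691/7780 = 0.09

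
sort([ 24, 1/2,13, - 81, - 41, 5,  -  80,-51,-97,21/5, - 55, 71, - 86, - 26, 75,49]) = [ - 97,-86, - 81, - 80, - 55, - 51, - 41,-26, 1/2, 21/5,5, 13,24,49, 71, 75]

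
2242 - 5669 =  - 3427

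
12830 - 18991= - 6161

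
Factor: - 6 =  - 2^1*3^1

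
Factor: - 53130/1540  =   - 2^( - 1)*3^1*23^1 = -69/2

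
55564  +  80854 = 136418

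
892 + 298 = 1190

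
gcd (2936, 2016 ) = 8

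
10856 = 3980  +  6876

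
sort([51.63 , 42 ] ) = [ 42, 51.63 ]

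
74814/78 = 12469/13 = 959.15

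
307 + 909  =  1216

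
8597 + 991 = 9588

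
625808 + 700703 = 1326511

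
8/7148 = 2/1787 = 0.00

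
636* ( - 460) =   -  292560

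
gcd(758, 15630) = 2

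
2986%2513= 473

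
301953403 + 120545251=422498654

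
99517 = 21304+78213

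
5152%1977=1198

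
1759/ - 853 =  - 3 + 800/853 =- 2.06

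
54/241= 54/241 = 0.22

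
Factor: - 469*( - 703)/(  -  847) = -11^ ( - 2 )*19^1*37^1*67^1 = -47101/121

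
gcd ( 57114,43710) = 6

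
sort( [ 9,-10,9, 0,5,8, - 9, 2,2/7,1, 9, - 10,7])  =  [ - 10, - 10,-9,0, 2/7, 1, 2  ,  5, 7,8, 9, 9, 9 ]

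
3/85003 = 3/85003 = 0.00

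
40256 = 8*5032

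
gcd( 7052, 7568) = 172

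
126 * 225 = 28350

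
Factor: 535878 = 2^1*3^2*7^1*4253^1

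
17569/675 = 26 + 19/675 = 26.03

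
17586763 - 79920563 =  - 62333800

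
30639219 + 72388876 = 103028095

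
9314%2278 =202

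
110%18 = 2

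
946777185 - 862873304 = 83903881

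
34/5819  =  34/5819  =  0.01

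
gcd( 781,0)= 781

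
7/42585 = 7/42585 = 0.00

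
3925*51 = 200175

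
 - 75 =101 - 176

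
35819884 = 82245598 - 46425714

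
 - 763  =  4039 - 4802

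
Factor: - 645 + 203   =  -442   =  - 2^1*13^1 * 17^1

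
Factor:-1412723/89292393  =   - 3^( - 2)* 13^1* 173^(- 1)* 271^1*401^1*57349^(  -  1)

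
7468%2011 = 1435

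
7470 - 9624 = - 2154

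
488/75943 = 488/75943 = 0.01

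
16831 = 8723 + 8108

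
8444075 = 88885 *95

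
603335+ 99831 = 703166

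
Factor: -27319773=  - 3^1*13^1*31^1*59^1*383^1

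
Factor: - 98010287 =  - 17^1*43^1*134077^1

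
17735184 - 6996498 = 10738686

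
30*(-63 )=-1890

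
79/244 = 79/244 = 0.32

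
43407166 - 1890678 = 41516488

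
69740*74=5160760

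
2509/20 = 2509/20 = 125.45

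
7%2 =1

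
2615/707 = 2615/707 = 3.70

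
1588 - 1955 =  - 367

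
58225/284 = 58225/284 = 205.02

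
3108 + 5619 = 8727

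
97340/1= 97340 = 97340.00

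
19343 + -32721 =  -13378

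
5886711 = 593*9927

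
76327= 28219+48108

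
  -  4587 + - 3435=- 8022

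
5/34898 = 5/34898 = 0.00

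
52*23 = 1196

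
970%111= 82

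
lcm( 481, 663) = 24531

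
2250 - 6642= - 4392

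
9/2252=9/2252 = 0.00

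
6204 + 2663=8867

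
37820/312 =121+17/78 = 121.22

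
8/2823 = 8/2823 = 0.00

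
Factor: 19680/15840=3^( - 1)*11^( - 1)*41^1= 41/33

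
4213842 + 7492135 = 11705977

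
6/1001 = 6/1001 = 0.01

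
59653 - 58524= 1129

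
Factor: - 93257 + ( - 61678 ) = -154935=- 3^2*5^1*11^1*313^1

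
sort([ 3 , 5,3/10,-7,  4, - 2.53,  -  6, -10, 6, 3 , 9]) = [ - 10, - 7, - 6,- 2.53, 3/10, 3, 3, 4,5,6,9]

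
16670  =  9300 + 7370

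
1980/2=990   =  990.00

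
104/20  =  5+1/5 = 5.20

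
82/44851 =82/44851 = 0.00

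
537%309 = 228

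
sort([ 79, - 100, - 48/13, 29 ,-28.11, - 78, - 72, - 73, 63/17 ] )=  [ - 100 ,-78, - 73, - 72, - 28.11, - 48/13, 63/17, 29,79 ]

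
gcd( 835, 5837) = 1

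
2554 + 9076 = 11630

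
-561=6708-7269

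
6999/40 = 6999/40  =  174.97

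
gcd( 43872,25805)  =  1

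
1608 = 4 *402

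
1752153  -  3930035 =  - 2177882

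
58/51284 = 29/25642 = 0.00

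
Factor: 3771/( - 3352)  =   - 9/8 = - 2^( - 3 )*3^2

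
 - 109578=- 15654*7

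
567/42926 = 567/42926 = 0.01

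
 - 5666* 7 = -39662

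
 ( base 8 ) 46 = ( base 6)102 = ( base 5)123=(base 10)38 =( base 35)13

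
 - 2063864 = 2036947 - 4100811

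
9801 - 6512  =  3289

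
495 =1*495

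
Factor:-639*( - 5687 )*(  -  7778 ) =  -28265197554 = - 2^1*3^2*11^2 * 47^1*71^1*3889^1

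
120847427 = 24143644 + 96703783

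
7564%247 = 154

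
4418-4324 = 94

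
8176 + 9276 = 17452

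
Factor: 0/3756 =0^1= 0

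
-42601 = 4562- 47163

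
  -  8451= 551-9002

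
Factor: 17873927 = 19^1 * 940733^1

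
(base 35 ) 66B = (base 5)220241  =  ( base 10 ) 7571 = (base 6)55015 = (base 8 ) 16623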